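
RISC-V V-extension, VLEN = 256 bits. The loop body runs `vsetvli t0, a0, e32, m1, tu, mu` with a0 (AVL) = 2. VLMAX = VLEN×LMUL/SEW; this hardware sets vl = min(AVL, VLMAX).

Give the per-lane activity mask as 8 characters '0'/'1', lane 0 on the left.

predicate = 11000000

lanes per group: 256·1/32 = 8
AVL=2 ≤ VLMAX=8, so vl = 2
bits (lane 0 leftmost): 11000000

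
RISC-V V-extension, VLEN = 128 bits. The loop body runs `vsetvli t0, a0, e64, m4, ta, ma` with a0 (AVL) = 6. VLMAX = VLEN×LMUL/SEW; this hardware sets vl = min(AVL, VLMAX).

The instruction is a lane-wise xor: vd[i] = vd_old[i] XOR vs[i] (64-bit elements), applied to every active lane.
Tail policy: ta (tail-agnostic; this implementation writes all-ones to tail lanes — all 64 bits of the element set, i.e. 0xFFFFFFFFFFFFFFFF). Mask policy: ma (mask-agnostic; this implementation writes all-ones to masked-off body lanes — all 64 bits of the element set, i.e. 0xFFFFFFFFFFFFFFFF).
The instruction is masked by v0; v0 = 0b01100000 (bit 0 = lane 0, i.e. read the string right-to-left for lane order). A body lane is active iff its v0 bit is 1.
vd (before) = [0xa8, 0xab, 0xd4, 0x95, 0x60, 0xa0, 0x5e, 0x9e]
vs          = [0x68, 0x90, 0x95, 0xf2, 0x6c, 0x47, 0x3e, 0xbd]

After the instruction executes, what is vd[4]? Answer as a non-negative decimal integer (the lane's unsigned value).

lanes per group: 128·4/64 = 8
vl = min(AVL, VLMAX) = min(6, 8) = 6
lane  0: mask-off/ones ⇒ 0xffffffffffffffff
lane  1: mask-off/ones ⇒ 0xffffffffffffffff
lane  2: mask-off/ones ⇒ 0xffffffffffffffff
lane  3: mask-off/ones ⇒ 0xffffffffffffffff
lane  4: mask-off/ones ⇒ 0xffffffffffffffff
lane  5: xor(0xa0,0x47) ⇒ 0xe7
lane  6: tail/ones ⇒ 0xffffffffffffffff
lane  7: tail/ones ⇒ 0xffffffffffffffff

vd[4] = 18446744073709551615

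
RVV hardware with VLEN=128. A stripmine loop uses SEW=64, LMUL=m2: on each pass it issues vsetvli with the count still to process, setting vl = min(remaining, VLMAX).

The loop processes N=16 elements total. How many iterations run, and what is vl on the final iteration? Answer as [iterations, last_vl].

VLMAX = (128 × 2) / 64 = 4 lanes
16 elements at 4/iter → 4 passes, remainder 4 on the last

[iterations, last_vl] = [4, 4]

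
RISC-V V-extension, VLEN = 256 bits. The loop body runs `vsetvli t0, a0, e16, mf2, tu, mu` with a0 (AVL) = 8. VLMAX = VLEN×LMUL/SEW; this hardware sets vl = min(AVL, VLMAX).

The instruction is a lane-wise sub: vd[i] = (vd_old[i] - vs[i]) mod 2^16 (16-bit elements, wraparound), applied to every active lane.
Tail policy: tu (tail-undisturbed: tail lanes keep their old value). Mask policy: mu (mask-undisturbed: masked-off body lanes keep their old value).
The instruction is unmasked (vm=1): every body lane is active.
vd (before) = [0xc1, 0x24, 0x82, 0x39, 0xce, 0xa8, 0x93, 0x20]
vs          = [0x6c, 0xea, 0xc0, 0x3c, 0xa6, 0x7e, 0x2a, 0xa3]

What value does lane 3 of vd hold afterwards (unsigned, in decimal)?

vd[3] = 65533

lanes per group: 256·1/2/16 = 8
AVL=8 ≤ VLMAX=8, so vl = 8
  i=0: sub(0xc1,0x6c) → 85
  i=1: sub(0x24,0xea) → 65338
  i=2: sub(0x82,0xc0) → 65474
  i=3: sub(0x39,0x3c) → 65533
  i=4: sub(0xce,0xa6) → 40
  i=5: sub(0xa8,0x7e) → 42
  i=6: sub(0x93,0x2a) → 105
  i=7: sub(0x20,0xa3) → 65405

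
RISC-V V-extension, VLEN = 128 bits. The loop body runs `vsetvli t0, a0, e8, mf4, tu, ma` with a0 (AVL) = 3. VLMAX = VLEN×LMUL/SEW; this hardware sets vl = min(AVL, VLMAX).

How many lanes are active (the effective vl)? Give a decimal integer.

lanes per group: 128·1/4/8 = 4
vl ← min(3, 4) = 3

vl = 3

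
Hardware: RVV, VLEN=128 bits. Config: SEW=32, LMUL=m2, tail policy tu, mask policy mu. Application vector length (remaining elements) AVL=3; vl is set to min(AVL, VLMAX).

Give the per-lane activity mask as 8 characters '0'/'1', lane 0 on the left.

predicate = 11100000

VLMAX = (128 × 2) / 32 = 8 lanes
vl = min(AVL, VLMAX) = min(3, 8) = 3
bits (lane 0 leftmost): 11100000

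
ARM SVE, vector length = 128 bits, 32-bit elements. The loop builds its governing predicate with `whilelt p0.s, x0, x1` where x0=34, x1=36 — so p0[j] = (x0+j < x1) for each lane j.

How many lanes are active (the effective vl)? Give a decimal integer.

vl = 2

lane count: 128 div 32 = 4
whilelt: lane j active iff 34+j < 36 → j < 2 → 2 active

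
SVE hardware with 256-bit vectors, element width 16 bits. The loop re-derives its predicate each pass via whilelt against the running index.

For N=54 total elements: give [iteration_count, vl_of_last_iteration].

[iterations, last_vl] = [4, 6]

register lanes = 256/16 = 16
iterations = ceil(54/16) = 4; final-pass vl = 6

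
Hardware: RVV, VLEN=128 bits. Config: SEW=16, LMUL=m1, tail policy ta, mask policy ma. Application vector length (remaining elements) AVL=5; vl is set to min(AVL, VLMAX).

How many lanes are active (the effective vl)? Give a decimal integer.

VLMAX = VLEN×LMUL/SEW = 128×1/16 = 8
vl = min(AVL, VLMAX) = min(5, 8) = 5

vl = 5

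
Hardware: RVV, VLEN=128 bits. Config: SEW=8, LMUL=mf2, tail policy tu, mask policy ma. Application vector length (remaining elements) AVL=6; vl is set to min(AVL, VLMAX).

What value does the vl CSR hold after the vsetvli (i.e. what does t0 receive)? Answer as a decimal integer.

lanes per group: 128·1/2/8 = 8
vl = min(AVL, VLMAX) = min(6, 8) = 6

vl = 6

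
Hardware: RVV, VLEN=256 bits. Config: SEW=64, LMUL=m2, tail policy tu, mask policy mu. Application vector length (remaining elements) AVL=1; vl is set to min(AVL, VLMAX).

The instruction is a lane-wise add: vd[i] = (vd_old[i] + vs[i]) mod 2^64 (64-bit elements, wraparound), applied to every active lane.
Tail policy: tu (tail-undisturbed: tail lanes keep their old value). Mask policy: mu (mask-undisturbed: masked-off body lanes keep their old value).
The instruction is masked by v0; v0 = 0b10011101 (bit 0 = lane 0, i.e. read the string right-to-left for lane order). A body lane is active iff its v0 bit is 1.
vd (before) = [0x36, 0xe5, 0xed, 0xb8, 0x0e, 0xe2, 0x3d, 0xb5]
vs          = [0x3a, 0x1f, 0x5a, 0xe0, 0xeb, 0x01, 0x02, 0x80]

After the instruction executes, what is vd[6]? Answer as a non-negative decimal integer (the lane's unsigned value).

lanes per group: 256·2/64 = 8
AVL=1 ≤ VLMAX=8, so vl = 1
vd[0] add(0x36,0x3a) -> 0x70
vd[1] tail/keep -> 0xe5
vd[2] tail/keep -> 0xed
vd[3] tail/keep -> 0xb8
vd[4] tail/keep -> 0x0e
vd[5] tail/keep -> 0xe2
vd[6] tail/keep -> 0x3d
vd[7] tail/keep -> 0xb5

vd[6] = 61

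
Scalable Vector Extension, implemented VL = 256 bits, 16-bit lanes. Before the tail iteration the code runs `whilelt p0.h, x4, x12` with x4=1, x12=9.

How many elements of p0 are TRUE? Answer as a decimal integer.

256-bit reg / 16-bit elem → 16 lanes
whilelt: lane j active iff 1+j < 9 → j < 8 → 8 active

vl = 8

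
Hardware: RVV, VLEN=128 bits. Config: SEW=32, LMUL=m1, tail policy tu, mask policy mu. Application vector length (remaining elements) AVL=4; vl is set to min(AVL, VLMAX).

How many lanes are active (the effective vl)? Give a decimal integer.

VLMAX = (128 × 1) / 32 = 4 lanes
vl ← min(4, 4) = 4

vl = 4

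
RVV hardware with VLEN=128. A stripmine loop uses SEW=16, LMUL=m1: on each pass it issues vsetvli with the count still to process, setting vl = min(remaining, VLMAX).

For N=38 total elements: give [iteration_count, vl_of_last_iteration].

[iterations, last_vl] = [5, 6]

lanes per group: 128·1/16 = 8
iterations = ceil(38/8) = 5; final-pass vl = 6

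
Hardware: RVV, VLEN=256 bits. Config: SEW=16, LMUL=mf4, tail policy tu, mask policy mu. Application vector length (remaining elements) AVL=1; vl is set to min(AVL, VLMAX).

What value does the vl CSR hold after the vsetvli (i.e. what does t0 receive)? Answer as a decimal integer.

VLMAX = (256 × 1/4) / 16 = 4 lanes
vl = min(AVL, VLMAX) = min(1, 4) = 1

vl = 1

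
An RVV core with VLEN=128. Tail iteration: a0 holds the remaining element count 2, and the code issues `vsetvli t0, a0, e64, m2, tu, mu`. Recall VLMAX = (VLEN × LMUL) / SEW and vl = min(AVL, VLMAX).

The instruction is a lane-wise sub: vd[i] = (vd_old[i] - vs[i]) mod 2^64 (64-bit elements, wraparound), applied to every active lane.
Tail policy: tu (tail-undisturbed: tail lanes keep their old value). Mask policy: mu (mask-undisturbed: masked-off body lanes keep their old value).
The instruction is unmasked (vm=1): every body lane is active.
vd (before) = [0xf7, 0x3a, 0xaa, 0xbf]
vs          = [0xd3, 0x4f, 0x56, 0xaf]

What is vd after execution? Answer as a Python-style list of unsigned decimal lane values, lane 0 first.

vd = [36, 18446744073709551595, 170, 191]

lanes per group: 128·2/64 = 4
AVL=2 ≤ VLMAX=4, so vl = 2
vd[0] sub(0xf7,0xd3) -> 0x24
vd[1] sub(0x3a,0x4f) -> 0xffffffffffffffeb
vd[2] tail/keep -> 0xaa
vd[3] tail/keep -> 0xbf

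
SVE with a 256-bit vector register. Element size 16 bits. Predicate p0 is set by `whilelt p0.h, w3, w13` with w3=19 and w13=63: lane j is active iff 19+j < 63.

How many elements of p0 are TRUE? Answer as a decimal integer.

register lanes = 256/16 = 16
whilelt: lane j active iff 19+j < 63 → j < 44 → 16 active

vl = 16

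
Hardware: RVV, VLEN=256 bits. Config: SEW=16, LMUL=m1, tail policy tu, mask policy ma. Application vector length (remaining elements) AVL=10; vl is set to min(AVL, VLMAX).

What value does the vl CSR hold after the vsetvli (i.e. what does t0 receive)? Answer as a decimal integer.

VLMAX = VLEN×LMUL/SEW = 256×1/16 = 16
vl = min(AVL, VLMAX) = min(10, 16) = 10

vl = 10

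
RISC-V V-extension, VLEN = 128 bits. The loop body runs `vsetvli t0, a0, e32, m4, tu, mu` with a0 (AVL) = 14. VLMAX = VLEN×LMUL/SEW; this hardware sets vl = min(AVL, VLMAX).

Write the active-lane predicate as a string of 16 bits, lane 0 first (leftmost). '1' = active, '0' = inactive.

VLMAX = VLEN×LMUL/SEW = 128×4/32 = 16
vl ← min(14, 16) = 14
bits (lane 0 leftmost): 1111111111111100

predicate = 1111111111111100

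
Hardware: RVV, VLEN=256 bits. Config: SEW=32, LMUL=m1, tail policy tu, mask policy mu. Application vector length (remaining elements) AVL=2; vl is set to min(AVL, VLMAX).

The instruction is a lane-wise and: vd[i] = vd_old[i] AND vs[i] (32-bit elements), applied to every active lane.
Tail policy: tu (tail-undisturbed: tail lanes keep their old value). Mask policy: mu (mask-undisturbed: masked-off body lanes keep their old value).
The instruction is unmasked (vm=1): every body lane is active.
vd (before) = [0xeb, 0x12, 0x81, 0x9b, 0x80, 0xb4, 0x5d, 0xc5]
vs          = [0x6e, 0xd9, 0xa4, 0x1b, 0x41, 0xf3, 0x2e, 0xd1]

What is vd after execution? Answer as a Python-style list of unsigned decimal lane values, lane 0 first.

VLMAX = (256 × 1) / 32 = 8 lanes
AVL=2 ≤ VLMAX=8, so vl = 2
[0] and(0xeb,0x6e) = 0x6a
[1] and(0x12,0xd9) = 0x10
[2] tail/keep = 0x81
[3] tail/keep = 0x9b
[4] tail/keep = 0x80
[5] tail/keep = 0xb4
[6] tail/keep = 0x5d
[7] tail/keep = 0xc5

vd = [106, 16, 129, 155, 128, 180, 93, 197]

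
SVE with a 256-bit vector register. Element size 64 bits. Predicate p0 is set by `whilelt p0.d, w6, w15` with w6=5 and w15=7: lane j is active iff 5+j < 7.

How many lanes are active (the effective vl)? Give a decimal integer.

vl = 2

256-bit reg / 64-bit elem → 4 lanes
whilelt: lane j active iff 5+j < 7 → j < 2 → 2 active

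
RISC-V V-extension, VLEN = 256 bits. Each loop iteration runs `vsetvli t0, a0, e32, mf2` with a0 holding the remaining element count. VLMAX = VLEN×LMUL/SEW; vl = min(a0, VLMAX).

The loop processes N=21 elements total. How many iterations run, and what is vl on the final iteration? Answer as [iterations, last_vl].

VLMAX = (256 × 1/2) / 32 = 4 lanes
iterations = ceil(21/4) = 6; final-pass vl = 1

[iterations, last_vl] = [6, 1]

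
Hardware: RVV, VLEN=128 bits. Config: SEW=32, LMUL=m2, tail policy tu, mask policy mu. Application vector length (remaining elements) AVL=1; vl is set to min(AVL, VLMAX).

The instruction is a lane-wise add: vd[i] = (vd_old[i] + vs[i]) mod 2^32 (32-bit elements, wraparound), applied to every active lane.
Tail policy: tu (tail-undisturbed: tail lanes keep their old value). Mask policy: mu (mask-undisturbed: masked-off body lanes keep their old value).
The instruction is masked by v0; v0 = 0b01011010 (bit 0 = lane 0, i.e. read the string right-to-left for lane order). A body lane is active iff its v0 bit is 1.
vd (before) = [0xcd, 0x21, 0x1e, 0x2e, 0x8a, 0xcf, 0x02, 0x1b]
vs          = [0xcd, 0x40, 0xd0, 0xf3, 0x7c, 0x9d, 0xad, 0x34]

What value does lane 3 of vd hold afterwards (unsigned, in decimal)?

vd[3] = 46

VLMAX = VLEN×LMUL/SEW = 128×2/32 = 8
vl ← min(1, 8) = 1
lane  0: mask-off/keep ⇒ 0xcd
lane  1: tail/keep ⇒ 0x21
lane  2: tail/keep ⇒ 0x1e
lane  3: tail/keep ⇒ 0x2e
lane  4: tail/keep ⇒ 0x8a
lane  5: tail/keep ⇒ 0xcf
lane  6: tail/keep ⇒ 0x02
lane  7: tail/keep ⇒ 0x1b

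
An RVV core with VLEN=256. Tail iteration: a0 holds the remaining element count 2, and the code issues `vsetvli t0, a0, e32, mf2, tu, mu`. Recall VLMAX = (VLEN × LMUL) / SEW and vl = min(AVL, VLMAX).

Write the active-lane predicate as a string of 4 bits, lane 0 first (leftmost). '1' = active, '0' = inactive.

VLMAX = VLEN×LMUL/SEW = 256×1/2/32 = 4
AVL=2 ≤ VLMAX=4, so vl = 2
bits (lane 0 leftmost): 1100

predicate = 1100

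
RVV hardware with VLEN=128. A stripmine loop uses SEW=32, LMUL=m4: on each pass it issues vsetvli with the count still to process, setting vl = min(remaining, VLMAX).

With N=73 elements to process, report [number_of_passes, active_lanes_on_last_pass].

[iterations, last_vl] = [5, 9]

lanes per group: 128·4/32 = 16
iterations = ceil(73/16) = 5; final-pass vl = 9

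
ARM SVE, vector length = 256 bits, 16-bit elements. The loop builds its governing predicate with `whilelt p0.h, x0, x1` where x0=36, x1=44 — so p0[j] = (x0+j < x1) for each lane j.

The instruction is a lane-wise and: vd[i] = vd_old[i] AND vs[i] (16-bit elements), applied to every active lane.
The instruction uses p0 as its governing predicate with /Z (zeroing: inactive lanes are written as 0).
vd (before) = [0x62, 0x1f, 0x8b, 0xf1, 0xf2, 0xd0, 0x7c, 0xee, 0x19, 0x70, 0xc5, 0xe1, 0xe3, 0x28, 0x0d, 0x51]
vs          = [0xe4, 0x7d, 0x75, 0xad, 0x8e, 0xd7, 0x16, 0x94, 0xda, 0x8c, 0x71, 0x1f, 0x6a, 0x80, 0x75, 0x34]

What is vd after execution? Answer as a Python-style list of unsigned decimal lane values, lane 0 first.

vd = [96, 29, 1, 161, 130, 208, 20, 132, 0, 0, 0, 0, 0, 0, 0, 0]

256-bit reg / 16-bit elem → 16 lanes
whilelt: lane j active iff 36+j < 44 → j < 8 → 8 active
vd[0] and(0x62,0xe4) -> 0x60
vd[1] and(0x1f,0x7d) -> 0x1d
vd[2] and(0x8b,0x75) -> 0x01
vd[3] and(0xf1,0xad) -> 0xa1
vd[4] and(0xf2,0x8e) -> 0x82
vd[5] and(0xd0,0xd7) -> 0xd0
vd[6] and(0x7c,0x16) -> 0x14
vd[7] and(0xee,0x94) -> 0x84
vd[8] tail/zero -> 0x00
vd[9] tail/zero -> 0x00
vd[10] tail/zero -> 0x00
vd[11] tail/zero -> 0x00
vd[12] tail/zero -> 0x00
vd[13] tail/zero -> 0x00
vd[14] tail/zero -> 0x00
vd[15] tail/zero -> 0x00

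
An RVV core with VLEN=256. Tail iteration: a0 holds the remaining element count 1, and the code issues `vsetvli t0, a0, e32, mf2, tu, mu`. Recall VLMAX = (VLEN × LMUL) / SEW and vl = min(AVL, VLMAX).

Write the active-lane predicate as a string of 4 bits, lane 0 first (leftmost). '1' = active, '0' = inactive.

predicate = 1000

VLMAX = (256 × 1/2) / 32 = 4 lanes
vl = min(AVL, VLMAX) = min(1, 4) = 1
bits (lane 0 leftmost): 1000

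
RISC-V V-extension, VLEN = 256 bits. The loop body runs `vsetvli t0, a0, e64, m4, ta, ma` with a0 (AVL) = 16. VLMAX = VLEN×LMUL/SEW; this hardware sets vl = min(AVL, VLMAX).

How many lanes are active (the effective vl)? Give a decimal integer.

lanes per group: 256·4/64 = 16
vl = min(AVL, VLMAX) = min(16, 16) = 16

vl = 16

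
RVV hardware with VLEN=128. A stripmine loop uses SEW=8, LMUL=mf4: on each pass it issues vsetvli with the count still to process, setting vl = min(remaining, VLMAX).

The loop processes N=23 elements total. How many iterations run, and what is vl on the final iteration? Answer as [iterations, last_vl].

VLMAX = (128 × 1/4) / 8 = 4 lanes
N=23: ⌈23/4⌉ = 6 iters; last vl = 23 − 5×4 = 3

[iterations, last_vl] = [6, 3]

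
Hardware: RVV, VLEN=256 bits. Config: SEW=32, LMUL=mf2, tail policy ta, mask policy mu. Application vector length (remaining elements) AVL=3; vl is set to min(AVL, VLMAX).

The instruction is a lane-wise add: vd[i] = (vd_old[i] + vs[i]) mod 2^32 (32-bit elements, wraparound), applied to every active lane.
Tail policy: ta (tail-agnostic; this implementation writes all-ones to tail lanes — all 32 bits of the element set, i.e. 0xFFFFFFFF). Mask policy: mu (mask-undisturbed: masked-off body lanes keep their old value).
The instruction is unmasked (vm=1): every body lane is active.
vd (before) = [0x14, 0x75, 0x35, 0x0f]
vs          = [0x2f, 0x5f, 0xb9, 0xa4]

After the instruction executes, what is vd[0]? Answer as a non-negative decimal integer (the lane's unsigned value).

lanes per group: 256·1/2/32 = 4
vl ← min(3, 4) = 3
[0] add(0x14,0x2f) = 0x43
[1] add(0x75,0x5f) = 0xd4
[2] add(0x35,0xb9) = 0xee
[3] tail/ones = 0xffffffff

vd[0] = 67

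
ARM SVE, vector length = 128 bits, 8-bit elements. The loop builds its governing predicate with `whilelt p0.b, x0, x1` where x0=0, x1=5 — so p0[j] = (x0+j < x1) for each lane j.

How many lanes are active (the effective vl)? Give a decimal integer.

vl = 5

lane count: 128 div 8 = 16
p0[j] = (0+j < 5); true for j=0..4 → 5 lanes set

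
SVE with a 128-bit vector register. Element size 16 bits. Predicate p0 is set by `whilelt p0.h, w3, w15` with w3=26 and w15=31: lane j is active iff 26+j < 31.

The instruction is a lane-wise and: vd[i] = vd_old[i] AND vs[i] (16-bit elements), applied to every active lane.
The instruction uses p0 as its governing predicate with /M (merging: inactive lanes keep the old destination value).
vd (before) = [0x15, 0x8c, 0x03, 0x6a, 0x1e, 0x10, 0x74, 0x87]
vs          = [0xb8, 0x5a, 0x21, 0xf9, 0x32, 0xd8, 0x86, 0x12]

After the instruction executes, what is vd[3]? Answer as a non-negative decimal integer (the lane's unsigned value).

128-bit reg / 16-bit elem → 8 lanes
active while 26+j < 31, i.e. j ∈ [0,5) capped at 8 ⇒ 5
vd[0] and(0x15,0xb8) -> 0x10
vd[1] and(0x8c,0x5a) -> 0x08
vd[2] and(0x03,0x21) -> 0x01
vd[3] and(0x6a,0xf9) -> 0x68
vd[4] and(0x1e,0x32) -> 0x12
vd[5] tail/keep -> 0x10
vd[6] tail/keep -> 0x74
vd[7] tail/keep -> 0x87

vd[3] = 104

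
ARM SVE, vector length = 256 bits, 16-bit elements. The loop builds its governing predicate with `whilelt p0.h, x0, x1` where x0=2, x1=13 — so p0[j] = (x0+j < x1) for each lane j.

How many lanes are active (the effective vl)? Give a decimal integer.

lane count: 256 div 16 = 16
active while 2+j < 13, i.e. j ∈ [0,11) capped at 16 ⇒ 11

vl = 11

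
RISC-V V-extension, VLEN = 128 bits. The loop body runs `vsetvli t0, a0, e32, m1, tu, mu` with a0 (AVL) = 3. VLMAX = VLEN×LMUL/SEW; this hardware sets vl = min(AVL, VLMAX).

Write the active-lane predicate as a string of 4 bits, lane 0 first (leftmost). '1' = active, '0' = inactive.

predicate = 1110

lanes per group: 128·1/32 = 4
AVL=3 ≤ VLMAX=4, so vl = 3
bits (lane 0 leftmost): 1110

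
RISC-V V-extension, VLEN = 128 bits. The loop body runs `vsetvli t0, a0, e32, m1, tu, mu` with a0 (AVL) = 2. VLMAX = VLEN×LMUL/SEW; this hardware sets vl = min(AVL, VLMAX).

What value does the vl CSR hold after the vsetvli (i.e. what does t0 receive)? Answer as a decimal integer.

vl = 2

VLMAX = VLEN×LMUL/SEW = 128×1/32 = 4
vl = min(AVL, VLMAX) = min(2, 4) = 2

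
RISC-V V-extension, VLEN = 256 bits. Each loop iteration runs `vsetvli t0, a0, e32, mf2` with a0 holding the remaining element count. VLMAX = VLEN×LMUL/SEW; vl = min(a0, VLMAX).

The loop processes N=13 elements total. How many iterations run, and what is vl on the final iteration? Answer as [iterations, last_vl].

[iterations, last_vl] = [4, 1]

VLMAX = VLEN×LMUL/SEW = 256×1/2/32 = 4
iterations = ceil(13/4) = 4; final-pass vl = 1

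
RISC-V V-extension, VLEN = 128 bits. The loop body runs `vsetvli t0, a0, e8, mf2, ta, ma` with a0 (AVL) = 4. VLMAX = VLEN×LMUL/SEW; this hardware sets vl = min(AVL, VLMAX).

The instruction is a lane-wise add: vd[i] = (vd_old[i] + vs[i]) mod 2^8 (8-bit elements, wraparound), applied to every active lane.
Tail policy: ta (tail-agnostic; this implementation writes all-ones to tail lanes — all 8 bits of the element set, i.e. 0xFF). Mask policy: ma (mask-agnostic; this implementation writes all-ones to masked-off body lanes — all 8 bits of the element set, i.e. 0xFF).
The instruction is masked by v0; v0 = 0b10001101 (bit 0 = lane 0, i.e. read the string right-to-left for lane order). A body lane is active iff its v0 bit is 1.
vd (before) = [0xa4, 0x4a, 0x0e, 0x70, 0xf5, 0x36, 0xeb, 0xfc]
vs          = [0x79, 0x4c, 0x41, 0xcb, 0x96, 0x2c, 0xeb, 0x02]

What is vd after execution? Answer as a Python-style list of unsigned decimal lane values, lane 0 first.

lanes per group: 128·1/2/8 = 8
vl = min(AVL, VLMAX) = min(4, 8) = 4
  i=0: add(0xa4,0x79) → 29
  i=1: mask-off/ones → 255
  i=2: add(0x0e,0x41) → 79
  i=3: add(0x70,0xcb) → 59
  i=4: tail/ones → 255
  i=5: tail/ones → 255
  i=6: tail/ones → 255
  i=7: tail/ones → 255

vd = [29, 255, 79, 59, 255, 255, 255, 255]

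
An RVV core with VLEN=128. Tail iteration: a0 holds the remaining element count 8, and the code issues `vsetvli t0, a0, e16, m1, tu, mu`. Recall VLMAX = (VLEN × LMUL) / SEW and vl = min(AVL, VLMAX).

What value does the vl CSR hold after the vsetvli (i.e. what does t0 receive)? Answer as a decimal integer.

VLMAX = (128 × 1) / 16 = 8 lanes
vl = min(AVL, VLMAX) = min(8, 8) = 8

vl = 8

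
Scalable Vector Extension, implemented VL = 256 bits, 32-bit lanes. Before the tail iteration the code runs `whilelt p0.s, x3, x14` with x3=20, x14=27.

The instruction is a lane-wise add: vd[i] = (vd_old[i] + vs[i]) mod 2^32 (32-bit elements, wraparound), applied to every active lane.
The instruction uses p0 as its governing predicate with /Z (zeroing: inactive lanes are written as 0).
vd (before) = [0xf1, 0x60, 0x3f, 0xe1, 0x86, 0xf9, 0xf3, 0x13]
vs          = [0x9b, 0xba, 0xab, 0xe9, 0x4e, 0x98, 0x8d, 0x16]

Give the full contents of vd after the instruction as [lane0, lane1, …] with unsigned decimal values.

register lanes = 256/32 = 8
p0[j] = (20+j < 27); true for j=0..6 → 7 lanes set
vd[0] add(0xf1,0x9b) -> 0x18c
vd[1] add(0x60,0xba) -> 0x11a
vd[2] add(0x3f,0xab) -> 0xea
vd[3] add(0xe1,0xe9) -> 0x1ca
vd[4] add(0x86,0x4e) -> 0xd4
vd[5] add(0xf9,0x98) -> 0x191
vd[6] add(0xf3,0x8d) -> 0x180
vd[7] tail/zero -> 0x00

vd = [396, 282, 234, 458, 212, 401, 384, 0]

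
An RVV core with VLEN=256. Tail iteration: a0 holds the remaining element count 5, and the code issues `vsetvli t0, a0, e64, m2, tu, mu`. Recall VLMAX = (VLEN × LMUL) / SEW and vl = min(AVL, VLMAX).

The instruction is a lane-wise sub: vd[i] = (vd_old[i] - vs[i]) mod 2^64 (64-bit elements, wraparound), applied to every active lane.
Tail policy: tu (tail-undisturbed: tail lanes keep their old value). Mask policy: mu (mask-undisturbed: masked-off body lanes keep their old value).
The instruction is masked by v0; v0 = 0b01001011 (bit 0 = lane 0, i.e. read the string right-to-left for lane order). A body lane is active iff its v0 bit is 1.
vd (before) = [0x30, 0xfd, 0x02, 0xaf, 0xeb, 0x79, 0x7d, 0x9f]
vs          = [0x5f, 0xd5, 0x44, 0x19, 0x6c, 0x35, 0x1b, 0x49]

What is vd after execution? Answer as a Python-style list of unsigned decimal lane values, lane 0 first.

VLMAX = VLEN×LMUL/SEW = 256×2/64 = 8
vl ← min(5, 8) = 5
lane  0: sub(0x30,0x5f) ⇒ 0xffffffffffffffd1
lane  1: sub(0xfd,0xd5) ⇒ 0x28
lane  2: mask-off/keep ⇒ 0x02
lane  3: sub(0xaf,0x19) ⇒ 0x96
lane  4: mask-off/keep ⇒ 0xeb
lane  5: tail/keep ⇒ 0x79
lane  6: tail/keep ⇒ 0x7d
lane  7: tail/keep ⇒ 0x9f

vd = [18446744073709551569, 40, 2, 150, 235, 121, 125, 159]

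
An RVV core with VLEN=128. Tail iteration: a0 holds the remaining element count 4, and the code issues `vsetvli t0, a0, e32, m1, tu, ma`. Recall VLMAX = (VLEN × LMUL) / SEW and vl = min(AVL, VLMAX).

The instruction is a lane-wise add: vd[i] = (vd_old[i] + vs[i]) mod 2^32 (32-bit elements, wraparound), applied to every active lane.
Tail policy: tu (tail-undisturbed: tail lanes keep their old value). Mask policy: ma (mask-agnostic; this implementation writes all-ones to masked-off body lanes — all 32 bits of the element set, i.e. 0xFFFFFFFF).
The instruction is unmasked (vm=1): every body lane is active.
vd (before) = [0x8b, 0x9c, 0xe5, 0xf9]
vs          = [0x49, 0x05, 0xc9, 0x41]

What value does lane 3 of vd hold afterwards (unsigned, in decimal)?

VLMAX = (128 × 1) / 32 = 4 lanes
vl = min(AVL, VLMAX) = min(4, 4) = 4
lane  0: add(0x8b,0x49) ⇒ 0xd4
lane  1: add(0x9c,0x05) ⇒ 0xa1
lane  2: add(0xe5,0xc9) ⇒ 0x1ae
lane  3: add(0xf9,0x41) ⇒ 0x13a

vd[3] = 314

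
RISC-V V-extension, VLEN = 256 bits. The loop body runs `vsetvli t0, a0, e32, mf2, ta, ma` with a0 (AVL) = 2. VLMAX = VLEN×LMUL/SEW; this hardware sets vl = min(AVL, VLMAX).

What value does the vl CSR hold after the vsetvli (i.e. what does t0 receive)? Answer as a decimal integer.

vl = 2

lanes per group: 256·1/2/32 = 4
vl = min(AVL, VLMAX) = min(2, 4) = 2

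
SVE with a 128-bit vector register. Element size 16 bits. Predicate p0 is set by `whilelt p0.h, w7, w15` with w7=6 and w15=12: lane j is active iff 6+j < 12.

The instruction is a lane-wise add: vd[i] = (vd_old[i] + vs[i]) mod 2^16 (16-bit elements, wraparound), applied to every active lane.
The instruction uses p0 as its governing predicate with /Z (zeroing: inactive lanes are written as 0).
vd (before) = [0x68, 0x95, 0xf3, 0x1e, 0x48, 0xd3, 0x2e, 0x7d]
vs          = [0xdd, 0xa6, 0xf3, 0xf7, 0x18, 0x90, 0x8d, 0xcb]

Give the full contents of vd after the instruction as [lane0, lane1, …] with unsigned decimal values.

register lanes = 128/16 = 8
whilelt: lane j active iff 6+j < 12 → j < 6 → 6 active
  i=0: add(0x68,0xdd) → 325
  i=1: add(0x95,0xa6) → 315
  i=2: add(0xf3,0xf3) → 486
  i=3: add(0x1e,0xf7) → 277
  i=4: add(0x48,0x18) → 96
  i=5: add(0xd3,0x90) → 355
  i=6: tail/zero → 0
  i=7: tail/zero → 0

vd = [325, 315, 486, 277, 96, 355, 0, 0]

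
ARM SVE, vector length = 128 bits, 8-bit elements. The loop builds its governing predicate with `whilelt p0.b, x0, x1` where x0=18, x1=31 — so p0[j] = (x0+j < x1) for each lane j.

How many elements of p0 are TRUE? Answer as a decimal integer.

vl = 13

128-bit reg / 8-bit elem → 16 lanes
p0[j] = (18+j < 31); true for j=0..12 → 13 lanes set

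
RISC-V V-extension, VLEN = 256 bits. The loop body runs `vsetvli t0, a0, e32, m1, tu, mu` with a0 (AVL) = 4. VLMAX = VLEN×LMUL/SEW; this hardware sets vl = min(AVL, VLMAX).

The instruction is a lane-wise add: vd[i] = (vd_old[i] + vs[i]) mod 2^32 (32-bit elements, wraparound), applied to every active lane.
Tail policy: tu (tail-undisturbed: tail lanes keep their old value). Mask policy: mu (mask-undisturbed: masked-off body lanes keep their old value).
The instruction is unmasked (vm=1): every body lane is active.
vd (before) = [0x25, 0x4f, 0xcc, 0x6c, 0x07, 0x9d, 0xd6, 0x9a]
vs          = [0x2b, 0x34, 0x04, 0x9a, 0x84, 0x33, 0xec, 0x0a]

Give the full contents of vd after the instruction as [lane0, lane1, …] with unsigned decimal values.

lanes per group: 256·1/32 = 8
vl = min(AVL, VLMAX) = min(4, 8) = 4
lane  0: add(0x25,0x2b) ⇒ 0x50
lane  1: add(0x4f,0x34) ⇒ 0x83
lane  2: add(0xcc,0x04) ⇒ 0xd0
lane  3: add(0x6c,0x9a) ⇒ 0x106
lane  4: tail/keep ⇒ 0x07
lane  5: tail/keep ⇒ 0x9d
lane  6: tail/keep ⇒ 0xd6
lane  7: tail/keep ⇒ 0x9a

vd = [80, 131, 208, 262, 7, 157, 214, 154]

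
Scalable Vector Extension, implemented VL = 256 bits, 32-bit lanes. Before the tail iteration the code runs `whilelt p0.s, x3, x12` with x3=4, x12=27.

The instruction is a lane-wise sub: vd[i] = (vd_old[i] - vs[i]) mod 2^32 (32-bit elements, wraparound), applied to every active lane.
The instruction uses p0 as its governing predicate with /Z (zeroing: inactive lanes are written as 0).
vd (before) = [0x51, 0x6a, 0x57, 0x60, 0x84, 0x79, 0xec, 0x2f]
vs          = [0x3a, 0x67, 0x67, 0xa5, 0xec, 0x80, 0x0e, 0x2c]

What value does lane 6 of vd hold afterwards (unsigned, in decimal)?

vd[6] = 222

lane count: 256 div 32 = 8
whilelt: lane j active iff 4+j < 27 → j < 23 → 8 active
  i=0: sub(0x51,0x3a) → 23
  i=1: sub(0x6a,0x67) → 3
  i=2: sub(0x57,0x67) → 4294967280
  i=3: sub(0x60,0xa5) → 4294967227
  i=4: sub(0x84,0xec) → 4294967192
  i=5: sub(0x79,0x80) → 4294967289
  i=6: sub(0xec,0x0e) → 222
  i=7: sub(0x2f,0x2c) → 3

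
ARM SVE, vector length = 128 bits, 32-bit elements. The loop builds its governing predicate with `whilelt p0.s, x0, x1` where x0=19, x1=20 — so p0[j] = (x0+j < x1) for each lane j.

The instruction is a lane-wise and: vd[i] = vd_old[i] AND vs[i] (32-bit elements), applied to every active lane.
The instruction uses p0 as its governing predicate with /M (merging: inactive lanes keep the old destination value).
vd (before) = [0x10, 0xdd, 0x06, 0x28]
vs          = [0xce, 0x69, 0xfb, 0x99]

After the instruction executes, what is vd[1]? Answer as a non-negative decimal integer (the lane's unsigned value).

128-bit reg / 32-bit elem → 4 lanes
p0[j] = (19+j < 20); true for j=0..0 → 1 lanes set
[0] and(0x10,0xce) = 0x00
[1] tail/keep = 0xdd
[2] tail/keep = 0x06
[3] tail/keep = 0x28

vd[1] = 221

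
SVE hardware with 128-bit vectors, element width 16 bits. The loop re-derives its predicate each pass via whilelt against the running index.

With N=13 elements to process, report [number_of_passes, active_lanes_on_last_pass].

128-bit reg / 16-bit elem → 8 lanes
N=13: ⌈13/8⌉ = 2 iters; last vl = 13 − 1×8 = 5

[iterations, last_vl] = [2, 5]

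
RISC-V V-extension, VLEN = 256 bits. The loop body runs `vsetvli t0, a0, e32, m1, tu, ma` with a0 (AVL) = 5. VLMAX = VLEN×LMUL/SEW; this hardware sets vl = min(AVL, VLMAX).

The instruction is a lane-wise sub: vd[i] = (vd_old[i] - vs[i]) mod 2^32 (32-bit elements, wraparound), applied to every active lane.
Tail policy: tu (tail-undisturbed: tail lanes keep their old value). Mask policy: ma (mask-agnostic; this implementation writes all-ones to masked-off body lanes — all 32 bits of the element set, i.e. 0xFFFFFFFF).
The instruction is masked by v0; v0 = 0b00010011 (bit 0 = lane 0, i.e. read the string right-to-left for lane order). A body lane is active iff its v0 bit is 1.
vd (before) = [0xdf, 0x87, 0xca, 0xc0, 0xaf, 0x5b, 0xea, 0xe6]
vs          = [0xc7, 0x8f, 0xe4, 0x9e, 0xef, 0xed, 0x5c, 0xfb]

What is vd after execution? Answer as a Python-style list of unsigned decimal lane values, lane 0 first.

vd = [24, 4294967288, 4294967295, 4294967295, 4294967232, 91, 234, 230]

VLMAX = VLEN×LMUL/SEW = 256×1/32 = 8
AVL=5 ≤ VLMAX=8, so vl = 5
vd[0] sub(0xdf,0xc7) -> 0x18
vd[1] sub(0x87,0x8f) -> 0xfffffff8
vd[2] mask-off/ones -> 0xffffffff
vd[3] mask-off/ones -> 0xffffffff
vd[4] sub(0xaf,0xef) -> 0xffffffc0
vd[5] tail/keep -> 0x5b
vd[6] tail/keep -> 0xea
vd[7] tail/keep -> 0xe6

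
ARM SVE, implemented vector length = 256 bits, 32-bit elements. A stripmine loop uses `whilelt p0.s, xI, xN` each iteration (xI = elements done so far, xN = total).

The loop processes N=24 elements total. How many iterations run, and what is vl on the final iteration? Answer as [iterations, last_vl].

[iterations, last_vl] = [3, 8]

register lanes = 256/32 = 8
24 elements at 8/iter → 3 passes, remainder 8 on the last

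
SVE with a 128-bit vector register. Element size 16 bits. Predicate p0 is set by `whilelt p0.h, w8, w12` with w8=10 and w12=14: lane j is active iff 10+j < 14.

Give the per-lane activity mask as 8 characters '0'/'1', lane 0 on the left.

predicate = 11110000

lane count: 128 div 16 = 8
p0[j] = (10+j < 14); true for j=0..3 → 4 lanes set
bits (lane 0 leftmost): 11110000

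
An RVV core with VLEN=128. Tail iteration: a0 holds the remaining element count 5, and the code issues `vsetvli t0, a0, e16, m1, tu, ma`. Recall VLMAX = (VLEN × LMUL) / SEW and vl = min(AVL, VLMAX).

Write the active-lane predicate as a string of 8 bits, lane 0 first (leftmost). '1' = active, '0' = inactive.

lanes per group: 128·1/16 = 8
vl = min(AVL, VLMAX) = min(5, 8) = 5
bits (lane 0 leftmost): 11111000

predicate = 11111000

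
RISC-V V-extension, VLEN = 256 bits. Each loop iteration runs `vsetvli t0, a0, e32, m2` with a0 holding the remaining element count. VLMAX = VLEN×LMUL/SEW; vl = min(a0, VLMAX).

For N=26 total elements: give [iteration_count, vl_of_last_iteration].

VLMAX = VLEN×LMUL/SEW = 256×2/32 = 16
iterations = ceil(26/16) = 2; final-pass vl = 10

[iterations, last_vl] = [2, 10]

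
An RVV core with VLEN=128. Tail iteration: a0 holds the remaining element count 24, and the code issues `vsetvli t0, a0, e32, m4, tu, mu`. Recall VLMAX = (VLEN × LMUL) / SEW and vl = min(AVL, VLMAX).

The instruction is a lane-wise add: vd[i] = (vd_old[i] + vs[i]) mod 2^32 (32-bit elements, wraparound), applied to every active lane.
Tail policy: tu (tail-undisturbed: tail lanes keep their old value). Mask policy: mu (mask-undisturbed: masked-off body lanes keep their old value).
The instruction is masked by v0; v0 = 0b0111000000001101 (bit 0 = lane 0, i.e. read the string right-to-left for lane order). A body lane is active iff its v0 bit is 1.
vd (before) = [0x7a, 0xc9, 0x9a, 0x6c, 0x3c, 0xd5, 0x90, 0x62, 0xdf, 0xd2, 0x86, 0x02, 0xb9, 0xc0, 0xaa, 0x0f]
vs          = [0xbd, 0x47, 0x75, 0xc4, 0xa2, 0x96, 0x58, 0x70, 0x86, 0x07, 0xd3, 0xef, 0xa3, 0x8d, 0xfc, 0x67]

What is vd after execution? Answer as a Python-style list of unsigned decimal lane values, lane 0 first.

vd = [311, 201, 271, 304, 60, 213, 144, 98, 223, 210, 134, 2, 348, 333, 422, 15]

VLMAX = VLEN×LMUL/SEW = 128×4/32 = 16
vl ← min(24, 16) = 16
lane  0: add(0x7a,0xbd) ⇒ 0x137
lane  1: mask-off/keep ⇒ 0xc9
lane  2: add(0x9a,0x75) ⇒ 0x10f
lane  3: add(0x6c,0xc4) ⇒ 0x130
lane  4: mask-off/keep ⇒ 0x3c
lane  5: mask-off/keep ⇒ 0xd5
lane  6: mask-off/keep ⇒ 0x90
lane  7: mask-off/keep ⇒ 0x62
lane  8: mask-off/keep ⇒ 0xdf
lane  9: mask-off/keep ⇒ 0xd2
lane 10: mask-off/keep ⇒ 0x86
lane 11: mask-off/keep ⇒ 0x02
lane 12: add(0xb9,0xa3) ⇒ 0x15c
lane 13: add(0xc0,0x8d) ⇒ 0x14d
lane 14: add(0xaa,0xfc) ⇒ 0x1a6
lane 15: mask-off/keep ⇒ 0x0f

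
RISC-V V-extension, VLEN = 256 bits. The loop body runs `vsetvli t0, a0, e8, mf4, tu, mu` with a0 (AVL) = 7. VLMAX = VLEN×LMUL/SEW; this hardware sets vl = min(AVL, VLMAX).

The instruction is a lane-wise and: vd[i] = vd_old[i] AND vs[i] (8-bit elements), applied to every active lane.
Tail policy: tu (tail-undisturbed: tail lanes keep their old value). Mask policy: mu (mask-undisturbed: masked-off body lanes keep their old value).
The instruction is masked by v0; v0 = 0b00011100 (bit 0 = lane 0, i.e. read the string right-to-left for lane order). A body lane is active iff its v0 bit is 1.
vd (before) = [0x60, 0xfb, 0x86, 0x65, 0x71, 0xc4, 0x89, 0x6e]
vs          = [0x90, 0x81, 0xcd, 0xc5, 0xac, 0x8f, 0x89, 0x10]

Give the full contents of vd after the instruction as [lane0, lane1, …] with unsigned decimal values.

vd = [96, 251, 132, 69, 32, 196, 137, 110]

VLMAX = (256 × 1/4) / 8 = 8 lanes
vl = min(AVL, VLMAX) = min(7, 8) = 7
  i=0: mask-off/keep → 96
  i=1: mask-off/keep → 251
  i=2: and(0x86,0xcd) → 132
  i=3: and(0x65,0xc5) → 69
  i=4: and(0x71,0xac) → 32
  i=5: mask-off/keep → 196
  i=6: mask-off/keep → 137
  i=7: tail/keep → 110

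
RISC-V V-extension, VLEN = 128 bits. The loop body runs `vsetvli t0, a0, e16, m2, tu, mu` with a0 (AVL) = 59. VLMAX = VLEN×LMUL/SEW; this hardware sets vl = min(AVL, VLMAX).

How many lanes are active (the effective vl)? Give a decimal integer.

vl = 16

VLMAX = (128 × 2) / 16 = 16 lanes
vl ← min(59, 16) = 16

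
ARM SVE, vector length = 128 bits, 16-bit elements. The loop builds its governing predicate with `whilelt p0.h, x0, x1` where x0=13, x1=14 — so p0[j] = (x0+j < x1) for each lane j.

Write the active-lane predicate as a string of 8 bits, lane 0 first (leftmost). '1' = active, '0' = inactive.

lane count: 128 div 16 = 8
active while 13+j < 14, i.e. j ∈ [0,1) capped at 8 ⇒ 1
bits (lane 0 leftmost): 10000000

predicate = 10000000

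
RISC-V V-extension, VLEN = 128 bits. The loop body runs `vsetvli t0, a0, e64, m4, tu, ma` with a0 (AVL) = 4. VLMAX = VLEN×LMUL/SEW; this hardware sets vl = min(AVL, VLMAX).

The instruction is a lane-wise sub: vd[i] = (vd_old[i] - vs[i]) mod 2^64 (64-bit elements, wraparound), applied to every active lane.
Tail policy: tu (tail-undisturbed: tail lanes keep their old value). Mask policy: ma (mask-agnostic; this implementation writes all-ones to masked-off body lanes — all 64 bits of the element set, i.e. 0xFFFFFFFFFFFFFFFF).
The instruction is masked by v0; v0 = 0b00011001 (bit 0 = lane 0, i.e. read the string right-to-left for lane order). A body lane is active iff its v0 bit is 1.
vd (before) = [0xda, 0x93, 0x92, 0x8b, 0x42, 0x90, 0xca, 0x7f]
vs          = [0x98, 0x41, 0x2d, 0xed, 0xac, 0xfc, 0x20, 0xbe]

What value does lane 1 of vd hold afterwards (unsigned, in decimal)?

lanes per group: 128·4/64 = 8
vl ← min(4, 8) = 4
[0] sub(0xda,0x98) = 0x42
[1] mask-off/ones = 0xffffffffffffffff
[2] mask-off/ones = 0xffffffffffffffff
[3] sub(0x8b,0xed) = 0xffffffffffffff9e
[4] tail/keep = 0x42
[5] tail/keep = 0x90
[6] tail/keep = 0xca
[7] tail/keep = 0x7f

vd[1] = 18446744073709551615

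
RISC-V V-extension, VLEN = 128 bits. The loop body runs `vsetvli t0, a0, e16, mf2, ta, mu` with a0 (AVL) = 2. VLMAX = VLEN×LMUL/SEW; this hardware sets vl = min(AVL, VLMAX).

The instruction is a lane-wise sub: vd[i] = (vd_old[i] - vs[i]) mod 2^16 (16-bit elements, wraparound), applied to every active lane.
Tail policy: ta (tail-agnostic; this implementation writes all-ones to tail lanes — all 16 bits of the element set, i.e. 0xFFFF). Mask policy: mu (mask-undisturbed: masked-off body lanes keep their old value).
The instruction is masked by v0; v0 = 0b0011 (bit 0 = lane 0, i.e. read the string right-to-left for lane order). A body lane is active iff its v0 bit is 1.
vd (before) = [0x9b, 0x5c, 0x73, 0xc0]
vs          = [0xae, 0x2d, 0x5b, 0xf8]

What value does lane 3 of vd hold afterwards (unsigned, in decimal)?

lanes per group: 128·1/2/16 = 4
vl = min(AVL, VLMAX) = min(2, 4) = 2
lane  0: sub(0x9b,0xae) ⇒ 0xffed
lane  1: sub(0x5c,0x2d) ⇒ 0x2f
lane  2: tail/ones ⇒ 0xffff
lane  3: tail/ones ⇒ 0xffff

vd[3] = 65535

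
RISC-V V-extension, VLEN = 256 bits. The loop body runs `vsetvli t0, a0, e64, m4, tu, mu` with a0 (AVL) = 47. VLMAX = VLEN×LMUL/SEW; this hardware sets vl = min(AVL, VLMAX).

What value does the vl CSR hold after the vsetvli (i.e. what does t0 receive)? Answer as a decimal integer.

VLMAX = VLEN×LMUL/SEW = 256×4/64 = 16
vl = min(AVL, VLMAX) = min(47, 16) = 16

vl = 16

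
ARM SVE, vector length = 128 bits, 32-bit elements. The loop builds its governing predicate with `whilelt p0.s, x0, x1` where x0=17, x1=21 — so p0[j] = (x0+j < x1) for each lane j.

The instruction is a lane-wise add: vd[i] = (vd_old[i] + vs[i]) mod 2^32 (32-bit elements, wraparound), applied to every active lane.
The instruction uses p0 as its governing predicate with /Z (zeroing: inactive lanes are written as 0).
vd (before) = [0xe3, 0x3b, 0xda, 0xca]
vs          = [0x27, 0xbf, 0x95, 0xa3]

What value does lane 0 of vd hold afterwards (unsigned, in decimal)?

vd[0] = 266

128-bit reg / 32-bit elem → 4 lanes
p0[j] = (17+j < 21); true for j=0..3 → 4 lanes set
lane  0: add(0xe3,0x27) ⇒ 0x10a
lane  1: add(0x3b,0xbf) ⇒ 0xfa
lane  2: add(0xda,0x95) ⇒ 0x16f
lane  3: add(0xca,0xa3) ⇒ 0x16d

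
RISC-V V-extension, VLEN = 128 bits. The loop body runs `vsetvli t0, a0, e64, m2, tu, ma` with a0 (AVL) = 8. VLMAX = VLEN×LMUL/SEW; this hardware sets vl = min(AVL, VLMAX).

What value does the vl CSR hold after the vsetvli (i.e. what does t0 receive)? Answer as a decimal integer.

vl = 4

VLMAX = VLEN×LMUL/SEW = 128×2/64 = 4
vl = min(AVL, VLMAX) = min(8, 4) = 4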